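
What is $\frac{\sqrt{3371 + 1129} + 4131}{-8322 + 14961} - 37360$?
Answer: $- \frac{82676303}{2213} + \frac{10 \sqrt{5}}{2213} \approx -37359.0$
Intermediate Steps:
$\frac{\sqrt{3371 + 1129} + 4131}{-8322 + 14961} - 37360 = \frac{\sqrt{4500} + 4131}{6639} - 37360 = \left(30 \sqrt{5} + 4131\right) \frac{1}{6639} - 37360 = \left(4131 + 30 \sqrt{5}\right) \frac{1}{6639} - 37360 = \left(\frac{1377}{2213} + \frac{10 \sqrt{5}}{2213}\right) - 37360 = - \frac{82676303}{2213} + \frac{10 \sqrt{5}}{2213}$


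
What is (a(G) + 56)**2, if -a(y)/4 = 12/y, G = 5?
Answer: 53824/25 ≈ 2153.0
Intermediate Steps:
a(y) = -48/y
(a(G) + 56)**2 = (-48/5 + 56)**2 = (232/5)**2 = 53824/25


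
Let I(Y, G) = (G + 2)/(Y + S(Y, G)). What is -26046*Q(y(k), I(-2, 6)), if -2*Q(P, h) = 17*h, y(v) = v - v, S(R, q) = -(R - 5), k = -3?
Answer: 1771128/5 ≈ 3.5423e+5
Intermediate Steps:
S(R, q) = 5 - R (S(R, q) = -(-5 + R) = 5 - R)
I(Y, G) = 2/5 + G/5 (I(Y, G) = (G + 2)/(Y + (5 - Y)) = (2 + G)/5 = (2 + G)*(1/5) = 2/5 + G/5)
y(v) = 0
Q(P, h) = -17*h/2
-26046*Q(y(k), I(-2, 6)) = -(-221391)*(2/5 + (1/5)*6) = -(-221391)*(2/5 + 6/5) = -(-221391)*8/5 = -26046*(-68/5) = 1771128/5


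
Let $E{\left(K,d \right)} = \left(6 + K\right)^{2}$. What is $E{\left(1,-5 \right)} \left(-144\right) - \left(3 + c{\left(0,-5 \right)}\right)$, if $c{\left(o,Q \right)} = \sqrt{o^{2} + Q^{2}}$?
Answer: $-7064$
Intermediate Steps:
$c{\left(o,Q \right)} = \sqrt{Q^{2} + o^{2}}$
$E{\left(1,-5 \right)} \left(-144\right) - \left(3 + c{\left(0,-5 \right)}\right) = \left(6 + 1\right)^{2} \left(-144\right) - \left(3 + \sqrt{\left(-5\right)^{2} + 0^{2}}\right) = 7^{2} \left(-144\right) - \left(3 + \sqrt{25 + 0}\right) = 49 \left(-144\right) - \left(3 + \sqrt{25}\right) = -7056 - 8 = -7064$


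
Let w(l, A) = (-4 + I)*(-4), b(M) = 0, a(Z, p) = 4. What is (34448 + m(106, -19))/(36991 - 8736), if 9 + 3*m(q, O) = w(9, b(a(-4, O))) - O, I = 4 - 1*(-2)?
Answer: 103346/84765 ≈ 1.2192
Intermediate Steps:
I = 6 (I = 4 + 2 = 6)
w(l, A) = -8 (w(l, A) = (-4 + 6)*(-4) = 2*(-4) = -8)
m(q, O) = -17/3 - O/3 (m(q, O) = -3 + (-8 - O)/3 = -3 + (-8/3 - O/3) = -17/3 - O/3)
(34448 + m(106, -19))/(36991 - 8736) = (34448 + (-17/3 - ⅓*(-19)))/(36991 - 8736) = (34448 + (-17/3 + 19/3))/28255 = (34448 + ⅔)*(1/28255) = (103346/3)*(1/28255) = 103346/84765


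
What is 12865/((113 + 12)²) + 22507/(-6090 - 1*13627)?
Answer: -19602534/61615625 ≈ -0.31814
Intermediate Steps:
12865/((113 + 12)²) + 22507/(-6090 - 1*13627) = 12865/(125²) + 22507/(-6090 - 13627) = 12865/15625 + 22507/(-19717) = 12865*(1/15625) + 22507*(-1/19717) = 2573/3125 - 22507/19717 = -19602534/61615625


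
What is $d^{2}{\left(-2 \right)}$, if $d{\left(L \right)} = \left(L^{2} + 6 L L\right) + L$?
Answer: $676$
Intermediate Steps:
$d{\left(L \right)} = L + 7 L^{2}$ ($d{\left(L \right)} = \left(L^{2} + 6 L^{2}\right) + L = 7 L^{2} + L = L + 7 L^{2}$)
$d^{2}{\left(-2 \right)} = \left(- 2 \left(1 + 7 \left(-2\right)\right)\right)^{2} = \left(- 2 \left(1 - 14\right)\right)^{2} = \left(\left(-2\right) \left(-13\right)\right)^{2} = 26^{2} = 676$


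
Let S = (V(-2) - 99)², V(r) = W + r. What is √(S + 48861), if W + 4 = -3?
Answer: 15*√269 ≈ 246.02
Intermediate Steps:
W = -7 (W = -4 - 3 = -7)
V(r) = -7 + r
S = 11664 (S = ((-7 - 2) - 99)² = (-9 - 99)² = (-108)² = 11664)
√(S + 48861) = √(11664 + 48861) = √60525 = 15*√269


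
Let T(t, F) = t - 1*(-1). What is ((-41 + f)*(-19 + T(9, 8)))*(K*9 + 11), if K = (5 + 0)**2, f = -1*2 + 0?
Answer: 91332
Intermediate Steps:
T(t, F) = 1 + t (T(t, F) = t + 1 = 1 + t)
f = -2 (f = -2 + 0 = -2)
K = 25 (K = 5**2 = 25)
((-41 + f)*(-19 + T(9, 8)))*(K*9 + 11) = ((-41 - 2)*(-19 + (1 + 9)))*(25*9 + 11) = (-43*(-19 + 10))*(225 + 11) = -43*(-9)*236 = 387*236 = 91332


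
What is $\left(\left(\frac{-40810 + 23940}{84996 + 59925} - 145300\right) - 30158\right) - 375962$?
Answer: $- \frac{11416050670}{20703} \approx -5.5142 \cdot 10^{5}$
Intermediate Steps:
$\left(\left(\frac{-40810 + 23940}{84996 + 59925} - 145300\right) - 30158\right) - 375962 = \left(\left(- \frac{16870}{144921} - 145300\right) - 30158\right) - 375962 = \left(\left(\left(-16870\right) \frac{1}{144921} - 145300\right) - 30158\right) - 375962 = \left(\left(- \frac{2410}{20703} - 145300\right) - 30158\right) - 375962 = \left(- \frac{3008148310}{20703} - 30158\right) - 375962 = - \frac{3632509384}{20703} - 375962 = - \frac{11416050670}{20703}$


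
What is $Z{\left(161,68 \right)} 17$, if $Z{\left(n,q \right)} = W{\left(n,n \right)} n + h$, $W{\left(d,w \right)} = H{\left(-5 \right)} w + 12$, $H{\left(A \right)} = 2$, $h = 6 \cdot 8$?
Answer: $914974$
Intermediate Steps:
$h = 48$
$W{\left(d,w \right)} = 12 + 2 w$ ($W{\left(d,w \right)} = 2 w + 12 = 12 + 2 w$)
$Z{\left(n,q \right)} = 48 + n \left(12 + 2 n\right)$ ($Z{\left(n,q \right)} = \left(12 + 2 n\right) n + 48 = n \left(12 + 2 n\right) + 48 = 48 + n \left(12 + 2 n\right)$)
$Z{\left(161,68 \right)} 17 = \left(48 + 2 \cdot 161 \left(6 + 161\right)\right) 17 = \left(48 + 2 \cdot 161 \cdot 167\right) 17 = \left(48 + 53774\right) 17 = 53822 \cdot 17 = 914974$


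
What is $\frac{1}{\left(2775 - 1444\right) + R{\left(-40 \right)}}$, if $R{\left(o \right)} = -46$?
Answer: $\frac{1}{1285} \approx 0.00077821$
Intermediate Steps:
$\frac{1}{\left(2775 - 1444\right) + R{\left(-40 \right)}} = \frac{1}{\left(2775 - 1444\right) - 46} = \frac{1}{1331 - 46} = \frac{1}{1285}$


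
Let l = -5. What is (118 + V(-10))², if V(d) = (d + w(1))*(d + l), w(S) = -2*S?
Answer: 88804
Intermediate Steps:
V(d) = (-5 + d)*(-2 + d) (V(d) = (d - 2*1)*(d - 5) = (d - 2)*(-5 + d) = (-2 + d)*(-5 + d) = (-5 + d)*(-2 + d))
(118 + V(-10))² = (118 + (10 + (-10)² - 7*(-10)))² = (118 + (10 + 100 + 70))² = (118 + 180)² = 298² = 88804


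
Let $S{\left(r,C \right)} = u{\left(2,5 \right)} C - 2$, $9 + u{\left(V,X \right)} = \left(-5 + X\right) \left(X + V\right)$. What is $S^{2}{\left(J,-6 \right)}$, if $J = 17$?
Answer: $2704$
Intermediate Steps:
$u{\left(V,X \right)} = -9 + \left(-5 + X\right) \left(V + X\right)$ ($u{\left(V,X \right)} = -9 + \left(-5 + X\right) \left(X + V\right) = -9 + \left(-5 + X\right) \left(V + X\right)$)
$S{\left(r,C \right)} = -2 - 9 C$ ($S{\left(r,C \right)} = \left(-9 + 5^{2} - 10 - 25 + 2 \cdot 5\right) C - 2 = \left(-9 + 25 - 10 - 25 + 10\right) C - 2 = - 9 C - 2 = -2 - 9 C$)
$S^{2}{\left(J,-6 \right)} = \left(-2 - -54\right)^{2} = \left(-2 + 54\right)^{2} = 52^{2} = 2704$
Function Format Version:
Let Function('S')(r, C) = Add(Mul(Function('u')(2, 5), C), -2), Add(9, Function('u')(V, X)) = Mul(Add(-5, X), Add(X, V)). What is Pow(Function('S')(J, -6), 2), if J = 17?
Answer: 2704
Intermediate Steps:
Function('u')(V, X) = Add(-9, Mul(Add(-5, X), Add(V, X))) (Function('u')(V, X) = Add(-9, Mul(Add(-5, X), Add(X, V))) = Add(-9, Mul(Add(-5, X), Add(V, X))))
Function('S')(r, C) = Add(-2, Mul(-9, C)) (Function('S')(r, C) = Add(Mul(Add(-9, Pow(5, 2), Mul(-5, 2), Mul(-5, 5), Mul(2, 5)), C), -2) = Add(Mul(Add(-9, 25, -10, -25, 10), C), -2) = Add(Mul(-9, C), -2) = Add(-2, Mul(-9, C)))
Pow(Function('S')(J, -6), 2) = Pow(Add(-2, Mul(-9, -6)), 2) = Pow(Add(-2, 54), 2) = Pow(52, 2) = 2704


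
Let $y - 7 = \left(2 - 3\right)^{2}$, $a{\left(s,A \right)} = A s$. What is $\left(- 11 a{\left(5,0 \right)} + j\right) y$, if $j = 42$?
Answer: $336$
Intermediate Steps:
$y = 8$ ($y = 7 + \left(2 - 3\right)^{2} = 7 + \left(-1\right)^{2} = 7 + 1 = 8$)
$\left(- 11 a{\left(5,0 \right)} + j\right) y = \left(- 11 \cdot 0 \cdot 5 + 42\right) 8 = \left(\left(-11\right) 0 + 42\right) 8 = \left(0 + 42\right) 8 = 42 \cdot 8 = 336$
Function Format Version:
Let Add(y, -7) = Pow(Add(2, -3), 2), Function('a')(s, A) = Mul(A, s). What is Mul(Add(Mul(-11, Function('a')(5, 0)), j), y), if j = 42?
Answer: 336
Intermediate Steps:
y = 8 (y = Add(7, Pow(Add(2, -3), 2)) = Add(7, Pow(-1, 2)) = Add(7, 1) = 8)
Mul(Add(Mul(-11, Function('a')(5, 0)), j), y) = Mul(Add(Mul(-11, Mul(0, 5)), 42), 8) = Mul(Add(Mul(-11, 0), 42), 8) = Mul(Add(0, 42), 8) = Mul(42, 8) = 336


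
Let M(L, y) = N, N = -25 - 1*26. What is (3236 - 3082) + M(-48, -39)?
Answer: 103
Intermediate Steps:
N = -51 (N = -25 - 26 = -51)
M(L, y) = -51
(3236 - 3082) + M(-48, -39) = (3236 - 3082) - 51 = 154 - 51 = 103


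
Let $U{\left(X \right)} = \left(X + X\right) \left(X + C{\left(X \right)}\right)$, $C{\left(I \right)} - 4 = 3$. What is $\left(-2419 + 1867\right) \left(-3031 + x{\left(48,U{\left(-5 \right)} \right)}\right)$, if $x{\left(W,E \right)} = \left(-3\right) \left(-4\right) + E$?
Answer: $1677528$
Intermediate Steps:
$C{\left(I \right)} = 7$ ($C{\left(I \right)} = 4 + 3 = 7$)
$U{\left(X \right)} = 2 X \left(7 + X\right)$ ($U{\left(X \right)} = \left(X + X\right) \left(X + 7\right) = 2 X \left(7 + X\right)$)
$x{\left(W,E \right)} = 12 + E$
$\left(-2419 + 1867\right) \left(-3031 + x{\left(48,U{\left(-5 \right)} \right)}\right) = \left(-2419 + 1867\right) \left(-3031 + \left(12 + 2 \left(-5\right) \left(7 - 5\right)\right)\right) = - 552 \left(-3031 + \left(12 + 2 \left(-5\right) 2\right)\right) = - 552 \left(-3031 + \left(12 - 20\right)\right) = - 552 \left(-3031 - 8\right) = \left(-552\right) \left(-3039\right) = 1677528$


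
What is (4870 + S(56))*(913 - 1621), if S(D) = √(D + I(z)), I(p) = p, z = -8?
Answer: -3447960 - 2832*√3 ≈ -3.4529e+6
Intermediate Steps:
S(D) = √(-8 + D) (S(D) = √(D - 8) = √(-8 + D))
(4870 + S(56))*(913 - 1621) = (4870 + √(-8 + 56))*(913 - 1621) = (4870 + √48)*(-708) = (4870 + 4*√3)*(-708) = -3447960 - 2832*√3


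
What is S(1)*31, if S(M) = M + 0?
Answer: 31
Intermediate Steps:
S(M) = M
S(1)*31 = 1*31 = 31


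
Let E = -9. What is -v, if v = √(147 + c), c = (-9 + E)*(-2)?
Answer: -√183 ≈ -13.528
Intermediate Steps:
c = 36 (c = (-9 - 9)*(-2) = -18*(-2) = 36)
v = √183 (v = √(147 + 36) = √183 ≈ 13.528)
-v = -√183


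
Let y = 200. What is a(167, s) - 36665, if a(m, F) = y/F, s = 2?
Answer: -36565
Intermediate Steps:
a(m, F) = 200/F
a(167, s) - 36665 = 200/2 - 36665 = 200*(½) - 36665 = 100 - 36665 = -36565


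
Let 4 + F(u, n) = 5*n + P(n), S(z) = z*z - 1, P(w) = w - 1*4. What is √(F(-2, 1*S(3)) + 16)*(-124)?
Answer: -248*√14 ≈ -927.93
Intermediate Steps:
P(w) = -4 + w (P(w) = w - 4 = -4 + w)
S(z) = -1 + z² (S(z) = z² - 1 = -1 + z²)
F(u, n) = -8 + 6*n (F(u, n) = -4 + (5*n + (-4 + n)) = -4 + (-4 + 6*n) = -8 + 6*n)
√(F(-2, 1*S(3)) + 16)*(-124) = √((-8 + 6*(1*(-1 + 3²))) + 16)*(-124) = √((-8 + 6*(1*(-1 + 9))) + 16)*(-124) = √((-8 + 6*(1*8)) + 16)*(-124) = √((-8 + 6*8) + 16)*(-124) = √((-8 + 48) + 16)*(-124) = √(40 + 16)*(-124) = √56*(-124) = (2*√14)*(-124) = -248*√14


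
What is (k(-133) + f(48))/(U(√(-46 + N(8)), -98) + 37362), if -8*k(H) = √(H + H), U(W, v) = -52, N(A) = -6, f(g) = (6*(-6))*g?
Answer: -864/18655 - I*√266/298480 ≈ -0.046315 - 5.4642e-5*I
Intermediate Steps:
f(g) = -36*g
k(H) = -√2*√H/8 (k(H) = -√(H + H)/8 = -√2*√H/8)
(k(-133) + f(48))/(U(√(-46 + N(8)), -98) + 37362) = (-√2*√(-133)/8 - 36*48)/(-52 + 37362) = (-√2*I*√133/8 - 1728)/37310 = (-I*√266/8 - 1728)*(1/37310) = (-1728 - I*√266/8)*(1/37310) = -864/18655 - I*√266/298480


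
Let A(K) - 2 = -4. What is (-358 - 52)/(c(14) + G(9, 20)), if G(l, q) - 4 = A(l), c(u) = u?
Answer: -205/8 ≈ -25.625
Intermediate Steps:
A(K) = -2 (A(K) = 2 - 4 = -2)
G(l, q) = 2 (G(l, q) = 4 - 2 = 2)
(-358 - 52)/(c(14) + G(9, 20)) = (-358 - 52)/(14 + 2) = -410/16 = -410*1/16 = -205/8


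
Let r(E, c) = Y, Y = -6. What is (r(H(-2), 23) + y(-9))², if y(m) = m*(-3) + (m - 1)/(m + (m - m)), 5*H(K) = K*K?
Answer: 39601/81 ≈ 488.90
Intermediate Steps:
H(K) = K²/5 (H(K) = (K*K)/5 = K²/5)
r(E, c) = -6
y(m) = -3*m + (-1 + m)/m (y(m) = -3*m + (-1 + m)/(m + 0) = -3*m + (-1 + m)/m)
(r(H(-2), 23) + y(-9))² = (-6 + (1 - 1/(-9) - 3*(-9)))² = (-6 + (1 - 1*(-⅑) + 27))² = (-6 + (1 + ⅑ + 27))² = (-6 + 253/9)² = (199/9)² = 39601/81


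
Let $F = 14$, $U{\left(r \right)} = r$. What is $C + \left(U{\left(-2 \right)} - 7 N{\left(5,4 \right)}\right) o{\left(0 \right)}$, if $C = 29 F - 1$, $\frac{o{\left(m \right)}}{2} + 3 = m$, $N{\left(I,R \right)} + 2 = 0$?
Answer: $333$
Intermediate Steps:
$N{\left(I,R \right)} = -2$ ($N{\left(I,R \right)} = -2 + 0 = -2$)
$o{\left(m \right)} = -6 + 2 m$
$C = 405$ ($C = 29 \cdot 14 - 1 = 406 - 1 = 405$)
$C + \left(U{\left(-2 \right)} - 7 N{\left(5,4 \right)}\right) o{\left(0 \right)} = 405 + \left(-2 - -14\right) \left(-6 + 2 \cdot 0\right) = 405 + \left(-2 + 14\right) \left(-6 + 0\right) = 405 + 12 \left(-6\right) = 405 - 72 = 333$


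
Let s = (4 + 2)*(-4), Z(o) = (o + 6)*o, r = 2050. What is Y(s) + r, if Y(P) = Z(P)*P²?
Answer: 250882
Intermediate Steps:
Z(o) = o*(6 + o) (Z(o) = (6 + o)*o = o*(6 + o))
s = -24 (s = 6*(-4) = -24)
Y(P) = P³*(6 + P) (Y(P) = (P*(6 + P))*P² = P³*(6 + P))
Y(s) + r = (-24)³*(6 - 24) + 2050 = -13824*(-18) + 2050 = 248832 + 2050 = 250882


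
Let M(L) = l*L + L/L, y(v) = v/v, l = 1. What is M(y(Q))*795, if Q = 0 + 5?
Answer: 1590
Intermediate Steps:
Q = 5
y(v) = 1
M(L) = 1 + L (M(L) = 1*L + L/L = L + 1 = 1 + L)
M(y(Q))*795 = (1 + 1)*795 = 2*795 = 1590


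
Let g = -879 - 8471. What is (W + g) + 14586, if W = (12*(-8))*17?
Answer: 3604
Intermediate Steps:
g = -9350
W = -1632 (W = -96*17 = -1632)
(W + g) + 14586 = (-1632 - 9350) + 14586 = -10982 + 14586 = 3604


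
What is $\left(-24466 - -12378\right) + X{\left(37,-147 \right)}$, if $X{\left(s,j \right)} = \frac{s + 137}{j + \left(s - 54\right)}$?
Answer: $- \frac{991303}{82} \approx -12089.0$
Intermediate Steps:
$X{\left(s,j \right)} = \frac{137 + s}{-54 + j + s}$ ($X{\left(s,j \right)} = \frac{137 + s}{j + \left(-54 + s\right)} = \frac{137 + s}{-54 + j + s}$)
$\left(-24466 - -12378\right) + X{\left(37,-147 \right)} = \left(-24466 - -12378\right) + \frac{137 + 37}{-54 - 147 + 37} = \left(-24466 + 12378\right) + \frac{1}{-164} \cdot 174 = -12088 - \frac{87}{82} = - \frac{991303}{82}$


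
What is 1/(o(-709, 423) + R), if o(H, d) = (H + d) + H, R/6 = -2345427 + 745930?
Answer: -1/9597977 ≈ -1.0419e-7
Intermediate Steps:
R = -9596982 (R = 6*(-2345427 + 745930) = 6*(-1599497) = -9596982)
o(H, d) = d + 2*H
1/(o(-709, 423) + R) = 1/((423 + 2*(-709)) - 9596982) = 1/((423 - 1418) - 9596982) = 1/(-995 - 9596982) = 1/(-9597977) = -1/9597977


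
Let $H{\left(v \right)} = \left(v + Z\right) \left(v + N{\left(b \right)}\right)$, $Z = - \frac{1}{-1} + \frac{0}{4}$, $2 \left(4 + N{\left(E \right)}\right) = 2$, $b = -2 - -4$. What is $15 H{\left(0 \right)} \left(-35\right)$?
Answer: $1575$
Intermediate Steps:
$b = 2$ ($b = -2 + 4 = 2$)
$N{\left(E \right)} = -3$ ($N{\left(E \right)} = -4 + \frac{1}{2} \cdot 2 = -4 + 1 = -3$)
$Z = 1$ ($Z = \left(-1\right) \left(-1\right) + 0 \cdot \frac{1}{4} = 1 + 0 = 1$)
$H{\left(v \right)} = \left(1 + v\right) \left(-3 + v\right)$ ($H{\left(v \right)} = \left(v + 1\right) \left(v - 3\right) = \left(1 + v\right) \left(-3 + v\right)$)
$15 H{\left(0 \right)} \left(-35\right) = 15 \left(-3 + 0^{2} - 0\right) \left(-35\right) = 15 \left(-3 + 0 + 0\right) \left(-35\right) = 15 \left(-3\right) \left(-35\right) = \left(-45\right) \left(-35\right) = 1575$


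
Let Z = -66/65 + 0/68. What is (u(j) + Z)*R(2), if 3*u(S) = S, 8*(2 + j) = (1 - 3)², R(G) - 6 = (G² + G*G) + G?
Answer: -1576/65 ≈ -24.246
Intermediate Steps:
R(G) = 6 + G + 2*G² (R(G) = 6 + ((G² + G*G) + G) = 6 + ((G² + G²) + G) = 6 + (2*G² + G) = 6 + (G + 2*G²) = 6 + G + 2*G²)
j = -3/2 (j = -2 + (1 - 3)²/8 = -2 + (⅛)*(-2)² = -2 + (⅛)*4 = -2 + ½ = -3/2 ≈ -1.5000)
u(S) = S/3
Z = -66/65 (Z = -66*1/65 + 0*(1/68) = -66/65 + 0 = -66/65 ≈ -1.0154)
(u(j) + Z)*R(2) = ((⅓)*(-3/2) - 66/65)*(6 + 2 + 2*2²) = (-½ - 66/65)*(6 + 2 + 2*4) = -197*(6 + 2 + 8)/130 = -197/130*16 = -1576/65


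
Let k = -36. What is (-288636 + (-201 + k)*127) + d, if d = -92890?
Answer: -411625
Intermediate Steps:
(-288636 + (-201 + k)*127) + d = (-288636 + (-201 - 36)*127) - 92890 = (-288636 - 237*127) - 92890 = (-288636 - 30099) - 92890 = -318735 - 92890 = -411625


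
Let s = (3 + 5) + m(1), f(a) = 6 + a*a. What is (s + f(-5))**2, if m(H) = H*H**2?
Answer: 1600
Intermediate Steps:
m(H) = H**3
f(a) = 6 + a**2
s = 9 (s = (3 + 5) + 1**3 = 8 + 1 = 9)
(s + f(-5))**2 = (9 + (6 + (-5)**2))**2 = (9 + (6 + 25))**2 = (9 + 31)**2 = 40**2 = 1600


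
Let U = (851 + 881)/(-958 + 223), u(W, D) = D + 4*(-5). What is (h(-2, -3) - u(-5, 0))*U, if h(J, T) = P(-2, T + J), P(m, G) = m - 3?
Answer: -1732/49 ≈ -35.347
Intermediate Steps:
P(m, G) = -3 + m
h(J, T) = -5 (h(J, T) = -3 - 2 = -5)
u(W, D) = -20 + D (u(W, D) = D - 20 = -20 + D)
U = -1732/735 (U = 1732/(-735) = 1732*(-1/735) = -1732/735 ≈ -2.3565)
(h(-2, -3) - u(-5, 0))*U = (-5 - (-20 + 0))*(-1732/735) = (-5 - 1*(-20))*(-1732/735) = (-5 + 20)*(-1732/735) = 15*(-1732/735) = -1732/49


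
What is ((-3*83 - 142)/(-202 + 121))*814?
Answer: 318274/81 ≈ 3929.3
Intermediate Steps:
((-3*83 - 142)/(-202 + 121))*814 = ((-249 - 142)/(-81))*814 = -391*(-1/81)*814 = (391/81)*814 = 318274/81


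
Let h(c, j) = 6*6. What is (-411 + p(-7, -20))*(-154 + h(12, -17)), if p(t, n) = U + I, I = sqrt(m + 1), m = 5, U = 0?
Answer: 48498 - 118*sqrt(6) ≈ 48209.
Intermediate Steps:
h(c, j) = 36
I = sqrt(6) (I = sqrt(5 + 1) = sqrt(6) ≈ 2.4495)
p(t, n) = sqrt(6) (p(t, n) = 0 + sqrt(6) = sqrt(6))
(-411 + p(-7, -20))*(-154 + h(12, -17)) = (-411 + sqrt(6))*(-154 + 36) = (-411 + sqrt(6))*(-118) = 48498 - 118*sqrt(6)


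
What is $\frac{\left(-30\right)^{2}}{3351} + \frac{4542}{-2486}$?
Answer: $- \frac{2163807}{1388431} \approx -1.5585$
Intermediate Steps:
$\frac{\left(-30\right)^{2}}{3351} + \frac{4542}{-2486} = 900 \cdot \frac{1}{3351} + 4542 \left(- \frac{1}{2486}\right) = \frac{300}{1117} - \frac{2271}{1243} = - \frac{2163807}{1388431}$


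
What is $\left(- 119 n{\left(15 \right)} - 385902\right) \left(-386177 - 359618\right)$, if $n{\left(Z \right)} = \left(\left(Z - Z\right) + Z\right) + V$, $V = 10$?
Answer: $290022522215$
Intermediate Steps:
$n{\left(Z \right)} = 10 + Z$ ($n{\left(Z \right)} = \left(\left(Z - Z\right) + Z\right) + 10 = \left(0 + Z\right) + 10 = Z + 10 = 10 + Z$)
$\left(- 119 n{\left(15 \right)} - 385902\right) \left(-386177 - 359618\right) = \left(- 119 \left(10 + 15\right) - 385902\right) \left(-386177 - 359618\right) = \left(\left(-119\right) 25 - 385902\right) \left(-745795\right) = \left(-2975 - 385902\right) \left(-745795\right) = \left(-388877\right) \left(-745795\right) = 290022522215$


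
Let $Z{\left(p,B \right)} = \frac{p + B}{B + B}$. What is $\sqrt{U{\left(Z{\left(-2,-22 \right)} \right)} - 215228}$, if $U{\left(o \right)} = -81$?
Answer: $i \sqrt{215309} \approx 464.01 i$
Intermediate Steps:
$Z{\left(p,B \right)} = \frac{B + p}{2 B}$
$\sqrt{U{\left(Z{\left(-2,-22 \right)} \right)} - 215228} = \sqrt{-81 - 215228} = \sqrt{-215309} = i \sqrt{215309}$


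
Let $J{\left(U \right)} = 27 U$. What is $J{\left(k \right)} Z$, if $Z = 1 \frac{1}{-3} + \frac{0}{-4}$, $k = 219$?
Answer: $-1971$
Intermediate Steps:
$Z = - \frac{1}{3}$ ($Z = 1 \left(- \frac{1}{3}\right) + 0 \left(- \frac{1}{4}\right) = - \frac{1}{3} + 0 = - \frac{1}{3} \approx -0.33333$)
$J{\left(k \right)} Z = 27 \cdot 219 \left(- \frac{1}{3}\right) = 5913 \left(- \frac{1}{3}\right) = -1971$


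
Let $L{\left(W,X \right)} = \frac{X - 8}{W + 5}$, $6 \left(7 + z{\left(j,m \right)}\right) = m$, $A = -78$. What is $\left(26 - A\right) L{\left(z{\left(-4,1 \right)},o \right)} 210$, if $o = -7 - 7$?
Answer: $262080$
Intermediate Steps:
$z{\left(j,m \right)} = -7 + \frac{m}{6}$
$o = -14$
$L{\left(W,X \right)} = \frac{-8 + X}{5 + W}$
$\left(26 - A\right) L{\left(z{\left(-4,1 \right)},o \right)} 210 = \left(26 - -78\right) \frac{-8 - 14}{5 + \left(-7 + \frac{1}{6} \cdot 1\right)} 210 = \left(26 + 78\right) \frac{1}{5 + \left(-7 + \frac{1}{6}\right)} \left(-22\right) 210 = 104 \frac{1}{5 - \frac{41}{6}} \left(-22\right) 210 = 104 \frac{1}{- \frac{11}{6}} \left(-22\right) 210 = 104 \left(\left(- \frac{6}{11}\right) \left(-22\right)\right) 210 = 104 \cdot 12 \cdot 210 = 1248 \cdot 210 = 262080$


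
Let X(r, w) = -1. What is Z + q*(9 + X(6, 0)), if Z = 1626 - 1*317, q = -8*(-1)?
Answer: 1373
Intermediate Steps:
q = 8
Z = 1309 (Z = 1626 - 317 = 1309)
Z + q*(9 + X(6, 0)) = 1309 + 8*(9 - 1) = 1309 + 8*8 = 1309 + 64 = 1373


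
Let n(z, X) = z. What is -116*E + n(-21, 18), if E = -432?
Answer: 50091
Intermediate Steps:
-116*E + n(-21, 18) = -116*(-432) - 21 = 50112 - 21 = 50091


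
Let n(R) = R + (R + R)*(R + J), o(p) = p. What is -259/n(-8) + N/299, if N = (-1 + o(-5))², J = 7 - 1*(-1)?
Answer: 77729/2392 ≈ 32.495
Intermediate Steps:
J = 8 (J = 7 + 1 = 8)
N = 36 (N = (-1 - 5)² = (-6)² = 36)
n(R) = R + 2*R*(8 + R) (n(R) = R + (R + R)*(R + 8) = R + (2*R)*(8 + R) = R + 2*R*(8 + R))
-259/n(-8) + N/299 = -259*(-1/(8*(17 + 2*(-8)))) + 36/299 = -259*(-1/(8*(17 - 16))) + 36*(1/299) = -259/((-8*1)) + 36/299 = -259/(-8) + 36/299 = -259*(-⅛) + 36/299 = 259/8 + 36/299 = 77729/2392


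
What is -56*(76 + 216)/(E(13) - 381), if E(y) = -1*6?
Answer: 16352/387 ≈ 42.253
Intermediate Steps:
E(y) = -6
-56*(76 + 216)/(E(13) - 381) = -56*(76 + 216)/(-6 - 381) = -16352/(-387) = -16352*(-1)/387 = -56*(-292/387) = 16352/387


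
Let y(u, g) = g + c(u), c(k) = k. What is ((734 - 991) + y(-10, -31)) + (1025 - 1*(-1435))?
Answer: 2162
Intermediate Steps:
y(u, g) = g + u
((734 - 991) + y(-10, -31)) + (1025 - 1*(-1435)) = ((734 - 991) + (-31 - 10)) + (1025 - 1*(-1435)) = (-257 - 41) + (1025 + 1435) = -298 + 2460 = 2162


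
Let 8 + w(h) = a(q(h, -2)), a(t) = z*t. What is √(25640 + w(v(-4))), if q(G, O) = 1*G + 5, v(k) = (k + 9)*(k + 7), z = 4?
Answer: 4*√1607 ≈ 160.35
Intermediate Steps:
v(k) = (7 + k)*(9 + k) (v(k) = (9 + k)*(7 + k) = (7 + k)*(9 + k))
q(G, O) = 5 + G (q(G, O) = G + 5 = 5 + G)
a(t) = 4*t
w(h) = 12 + 4*h (w(h) = -8 + 4*(5 + h) = -8 + (20 + 4*h) = 12 + 4*h)
√(25640 + w(v(-4))) = √(25640 + (12 + 4*(63 + (-4)² + 16*(-4)))) = √(25640 + (12 + 4*(63 + 16 - 64))) = √(25640 + (12 + 4*15)) = √(25640 + (12 + 60)) = √(25640 + 72) = √25712 = 4*√1607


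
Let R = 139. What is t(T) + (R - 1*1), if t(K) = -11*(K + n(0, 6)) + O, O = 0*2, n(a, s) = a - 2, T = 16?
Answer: -16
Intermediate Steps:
n(a, s) = -2 + a
O = 0
t(K) = 22 - 11*K (t(K) = -11*(K + (-2 + 0)) + 0 = -11*(K - 2) + 0 = -11*(-2 + K) + 0 = (22 - 11*K) + 0 = 22 - 11*K)
t(T) + (R - 1*1) = (22 - 11*16) + (139 - 1*1) = (22 - 176) + (139 - 1) = -154 + 138 = -16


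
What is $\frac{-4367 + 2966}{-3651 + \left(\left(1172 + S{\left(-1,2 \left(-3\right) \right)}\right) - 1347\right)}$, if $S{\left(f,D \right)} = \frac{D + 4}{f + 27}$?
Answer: $\frac{18213}{49739} \approx 0.36617$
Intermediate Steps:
$S{\left(f,D \right)} = \frac{4 + D}{27 + f}$
$\frac{-4367 + 2966}{-3651 + \left(\left(1172 + S{\left(-1,2 \left(-3\right) \right)}\right) - 1347\right)} = \frac{-4367 + 2966}{-3651 - \left(175 - \frac{4 + 2 \left(-3\right)}{27 - 1}\right)} = - \frac{1401}{-3651 - \left(175 - \frac{4 - 6}{26}\right)} = - \frac{1401}{-3651 + \left(\left(1172 + \frac{1}{26} \left(-2\right)\right) - 1347\right)} = - \frac{1401}{-3651 + \left(\left(1172 - \frac{1}{13}\right) - 1347\right)} = - \frac{1401}{-3651 + \left(\frac{15235}{13} - 1347\right)} = - \frac{1401}{-3651 - \frac{2276}{13}} = - \frac{1401}{- \frac{49739}{13}} = \left(-1401\right) \left(- \frac{13}{49739}\right) = \frac{18213}{49739}$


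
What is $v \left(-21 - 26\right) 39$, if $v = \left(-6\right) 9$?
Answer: $98982$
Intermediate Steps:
$v = -54$
$v \left(-21 - 26\right) 39 = - 54 \left(-21 - 26\right) 39 = - 54 \left(\left(-47\right) 39\right) = \left(-54\right) \left(-1833\right) = 98982$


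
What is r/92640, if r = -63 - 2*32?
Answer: -127/92640 ≈ -0.0013709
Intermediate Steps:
r = -127 (r = -63 - 64 = -127)
r/92640 = -127/92640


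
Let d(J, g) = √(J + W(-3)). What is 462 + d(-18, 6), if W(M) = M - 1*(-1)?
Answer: 462 + 2*I*√5 ≈ 462.0 + 4.4721*I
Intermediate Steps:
W(M) = 1 + M (W(M) = M + 1 = 1 + M)
d(J, g) = √(-2 + J) (d(J, g) = √(J + (1 - 3)) = √(J - 2) = √(-2 + J))
462 + d(-18, 6) = 462 + √(-2 - 18) = 462 + √(-20) = 462 + 2*I*√5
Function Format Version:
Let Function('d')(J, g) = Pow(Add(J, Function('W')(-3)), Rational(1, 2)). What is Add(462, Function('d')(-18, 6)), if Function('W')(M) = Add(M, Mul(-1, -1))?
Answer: Add(462, Mul(2, I, Pow(5, Rational(1, 2)))) ≈ Add(462.00, Mul(4.4721, I))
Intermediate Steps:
Function('W')(M) = Add(1, M) (Function('W')(M) = Add(M, 1) = Add(1, M))
Function('d')(J, g) = Pow(Add(-2, J), Rational(1, 2)) (Function('d')(J, g) = Pow(Add(J, Add(1, -3)), Rational(1, 2)) = Pow(Add(J, -2), Rational(1, 2)) = Pow(Add(-2, J), Rational(1, 2)))
Add(462, Function('d')(-18, 6)) = Add(462, Pow(Add(-2, -18), Rational(1, 2))) = Add(462, Pow(-20, Rational(1, 2))) = Add(462, Mul(2, I, Pow(5, Rational(1, 2))))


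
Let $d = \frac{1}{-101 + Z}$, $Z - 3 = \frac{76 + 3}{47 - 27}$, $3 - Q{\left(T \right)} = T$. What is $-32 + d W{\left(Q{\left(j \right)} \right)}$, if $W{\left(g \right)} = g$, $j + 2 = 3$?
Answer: $- \frac{60232}{1881} \approx -32.021$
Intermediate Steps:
$j = 1$ ($j = -2 + 3 = 1$)
$Q{\left(T \right)} = 3 - T$
$Z = \frac{139}{20}$ ($Z = 3 + \frac{76 + 3}{47 - 27} = 3 + \frac{79}{20} = \frac{139}{20} \approx 6.95$)
$d = - \frac{20}{1881}$ ($d = \frac{1}{-101 + \frac{139}{20}} = \frac{1}{- \frac{1881}{20}} = - \frac{20}{1881} \approx -0.010633$)
$-32 + d W{\left(Q{\left(j \right)} \right)} = -32 - \frac{20 \left(3 - 1\right)}{1881} = -32 - \frac{40}{1881} = - \frac{60232}{1881}$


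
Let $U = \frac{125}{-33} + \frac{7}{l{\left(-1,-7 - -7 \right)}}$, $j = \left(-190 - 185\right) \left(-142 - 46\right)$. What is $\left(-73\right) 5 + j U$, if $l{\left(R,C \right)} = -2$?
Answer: $- \frac{5655765}{11} \approx -5.1416 \cdot 10^{5}$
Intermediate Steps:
$j = 70500$ ($j = \left(-375\right) \left(-188\right) = 70500$)
$U = - \frac{481}{66}$ ($U = \frac{125}{-33} + \frac{7}{-2} = 125 \left(- \frac{1}{33}\right) + 7 \left(- \frac{1}{2}\right) = - \frac{125}{33} - \frac{7}{2} = - \frac{481}{66} \approx -7.2879$)
$\left(-73\right) 5 + j U = \left(-73\right) 5 + 70500 \left(- \frac{481}{66}\right) = -365 - \frac{5651750}{11} = - \frac{5655765}{11}$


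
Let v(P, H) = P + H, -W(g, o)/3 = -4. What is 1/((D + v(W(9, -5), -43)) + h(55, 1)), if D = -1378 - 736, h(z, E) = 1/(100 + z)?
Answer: -155/332474 ≈ -0.00046620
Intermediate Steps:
W(g, o) = 12 (W(g, o) = -3*(-4) = 12)
D = -2114
v(P, H) = H + P
1/((D + v(W(9, -5), -43)) + h(55, 1)) = 1/((-2114 + (-43 + 12)) + 1/(100 + 55)) = 1/((-2114 - 31) + 1/155) = 1/(-2145 + 1/155) = 1/(-332474/155) = -155/332474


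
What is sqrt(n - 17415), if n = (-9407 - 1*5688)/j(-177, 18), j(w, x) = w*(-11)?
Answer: 10*I*sqrt(660463287)/1947 ≈ 132.0*I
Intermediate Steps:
j(w, x) = -11*w
n = -15095/1947 (n = (-9407 - 1*5688)/((-11*(-177))) = (-9407 - 5688)/1947 = -15095*1/1947 = -15095/1947 ≈ -7.7530)
sqrt(n - 17415) = sqrt(-15095/1947 - 17415) = sqrt(-33922100/1947) = 10*I*sqrt(660463287)/1947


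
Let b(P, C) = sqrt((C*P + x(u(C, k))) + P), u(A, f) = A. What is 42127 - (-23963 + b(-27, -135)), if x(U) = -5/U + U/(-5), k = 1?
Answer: 66090 - 4*sqrt(18453)/9 ≈ 66030.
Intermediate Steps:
x(U) = -5/U - U/5 (x(U) = -5/U + U*(-1/5) = -5/U - U/5)
b(P, C) = sqrt(P - 5/C - C/5 + C*P) (b(P, C) = sqrt((C*P + (-5/C - C/5)) + P) = sqrt((-5/C - C/5 + C*P) + P) = sqrt(P - 5/C - C/5 + C*P))
42127 - (-23963 + b(-27, -135)) = 42127 - (-23963 + sqrt(-125/(-135) - 5*(-135) + 25*(-27) + 25*(-135)*(-27))/5) = 42127 - (-23963 + sqrt(-125*(-1/135) + 675 - 675 + 91125)/5) = 42127 - (-23963 + sqrt(25/27 + 675 - 675 + 91125)/5) = 42127 - (-23963 + sqrt(2460400/27)/5) = 42127 - (-23963 + (20*sqrt(18453)/9)/5) = 42127 - (-23963 + 4*sqrt(18453)/9) = 42127 + (23963 - 4*sqrt(18453)/9) = 66090 - 4*sqrt(18453)/9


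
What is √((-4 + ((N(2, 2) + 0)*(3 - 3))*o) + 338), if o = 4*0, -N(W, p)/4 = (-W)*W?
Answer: √334 ≈ 18.276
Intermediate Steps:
N(W, p) = 4*W² (N(W, p) = -4*(-W)*W = -(-4)*W² = 4*W²)
o = 0
√((-4 + ((N(2, 2) + 0)*(3 - 3))*o) + 338) = √((-4 + ((4*2² + 0)*(3 - 3))*0) + 338) = √((-4 + ((4*4 + 0)*0)*0) + 338) = √((-4 + ((16 + 0)*0)*0) + 338) = √((-4 + (16*0)*0) + 338) = √((-4 + 0*0) + 338) = √((-4 + 0) + 338) = √(-4 + 338) = √334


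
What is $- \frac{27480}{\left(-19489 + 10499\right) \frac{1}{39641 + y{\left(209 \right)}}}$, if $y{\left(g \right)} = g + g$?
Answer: $\frac{110082132}{899} \approx 1.2245 \cdot 10^{5}$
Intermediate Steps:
$y{\left(g \right)} = 2 g$
$- \frac{27480}{\left(-19489 + 10499\right) \frac{1}{39641 + y{\left(209 \right)}}} = - \frac{27480}{\left(-19489 + 10499\right) \frac{1}{39641 + 2 \cdot 209}} = - \frac{27480}{\left(-8990\right) \frac{1}{39641 + 418}} = - \frac{27480}{\left(-8990\right) \frac{1}{40059}} = - \frac{27480}{- \frac{8990}{40059}} = \left(-27480\right) \left(- \frac{40059}{8990}\right) = \frac{110082132}{899}$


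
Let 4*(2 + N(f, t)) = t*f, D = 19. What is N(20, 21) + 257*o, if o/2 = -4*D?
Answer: -38961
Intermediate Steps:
N(f, t) = -2 + f*t/4 (N(f, t) = -2 + (t*f)/4 = -2 + (f*t)/4 = -2 + f*t/4)
o = -152 (o = 2*(-4*19) = 2*(-76) = -152)
N(20, 21) + 257*o = (-2 + (¼)*20*21) + 257*(-152) = (-2 + 105) - 39064 = 103 - 39064 = -38961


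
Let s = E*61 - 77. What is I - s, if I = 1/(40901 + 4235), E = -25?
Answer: 72307873/45136 ≈ 1602.0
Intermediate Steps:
s = -1602 (s = -25*61 - 77 = -1525 - 77 = -1602)
I = 1/45136 ≈ 2.2155e-5
I - s = 1/45136 - 1*(-1602) = 1/45136 + 1602 = 72307873/45136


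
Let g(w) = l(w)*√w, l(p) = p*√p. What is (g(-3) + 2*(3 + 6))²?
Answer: 729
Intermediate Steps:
l(p) = p^(3/2)
g(w) = w² (g(w) = w^(3/2)*√w = w²)
(g(-3) + 2*(3 + 6))² = ((-3)² + 2*(3 + 6))² = (9 + 2*9)² = (9 + 18)² = 27² = 729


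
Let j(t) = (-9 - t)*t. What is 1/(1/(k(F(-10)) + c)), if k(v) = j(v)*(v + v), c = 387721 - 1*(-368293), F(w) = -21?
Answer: 766598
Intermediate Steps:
c = 756014 (c = 387721 + 368293 = 756014)
j(t) = t*(-9 - t)
k(v) = -2*v²*(9 + v) (k(v) = (-v*(9 + v))*(v + v) = (-v*(9 + v))*(2*v) = -2*v²*(9 + v))
1/(1/(k(F(-10)) + c)) = 1/(1/(2*(-21)²*(-9 - 1*(-21)) + 756014)) = 1/(1/(2*441*(-9 + 21) + 756014)) = 1/(1/(2*441*12 + 756014)) = 1/(1/(10584 + 756014)) = 1/(1/766598) = 766598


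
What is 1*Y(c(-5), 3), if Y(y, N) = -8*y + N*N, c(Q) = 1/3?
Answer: 19/3 ≈ 6.3333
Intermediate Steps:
c(Q) = 1/3
Y(y, N) = N**2 - 8*y (Y(y, N) = -8*y + N**2 = N**2 - 8*y)
1*Y(c(-5), 3) = 1*(3**2 - 8*1/3) = 1*(9 - 8/3) = 1*(19/3) = 19/3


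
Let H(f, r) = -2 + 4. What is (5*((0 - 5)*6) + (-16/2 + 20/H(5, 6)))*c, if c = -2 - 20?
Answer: 3256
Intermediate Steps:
H(f, r) = 2
c = -22
(5*((0 - 5)*6) + (-16/2 + 20/H(5, 6)))*c = (5*((0 - 5)*6) + (-16/2 + 20/2))*(-22) = (5*(-5*6) + (-16*1/2 + 20*(1/2)))*(-22) = (5*(-30) + (-8 + 10))*(-22) = (-150 + 2)*(-22) = -148*(-22) = 3256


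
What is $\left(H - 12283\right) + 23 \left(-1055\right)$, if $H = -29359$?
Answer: $-65907$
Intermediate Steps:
$\left(H - 12283\right) + 23 \left(-1055\right) = \left(-29359 - 12283\right) + 23 \left(-1055\right) = -41642 - 24265 = -65907$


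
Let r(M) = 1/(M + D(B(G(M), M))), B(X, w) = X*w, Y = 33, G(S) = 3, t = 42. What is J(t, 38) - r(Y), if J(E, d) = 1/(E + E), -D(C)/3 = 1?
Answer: -3/140 ≈ -0.021429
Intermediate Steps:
D(C) = -3 (D(C) = -3*1 = -3)
r(M) = 1/(-3 + M) (r(M) = 1/(M - 3) = 1/(-3 + M))
J(E, d) = 1/(2*E)
J(t, 38) - r(Y) = (1/2)/42 - 1/(-3 + 33) = (1/2)*(1/42) - 1/30 = 1/84 - 1*1/30 = 1/84 - 1/30 = -3/140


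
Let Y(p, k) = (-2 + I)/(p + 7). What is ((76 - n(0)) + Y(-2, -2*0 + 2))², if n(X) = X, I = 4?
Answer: 145924/25 ≈ 5837.0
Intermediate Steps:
Y(p, k) = 2/(7 + p) (Y(p, k) = (-2 + 4)/(p + 7) = 2/(7 + p))
((76 - n(0)) + Y(-2, -2*0 + 2))² = ((76 - 1*0) + 2/(7 - 2))² = ((76 + 0) + 2/5)² = (76 + 2*(⅕))² = (76 + ⅖)² = (382/5)² = 145924/25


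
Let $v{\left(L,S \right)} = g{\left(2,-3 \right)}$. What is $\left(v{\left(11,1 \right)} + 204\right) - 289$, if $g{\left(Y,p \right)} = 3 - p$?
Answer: $-79$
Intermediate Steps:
$v{\left(L,S \right)} = 6$ ($v{\left(L,S \right)} = 3 - -3 = 3 + 3 = 6$)
$\left(v{\left(11,1 \right)} + 204\right) - 289 = \left(6 + 204\right) - 289 = 210 - 289 = -79$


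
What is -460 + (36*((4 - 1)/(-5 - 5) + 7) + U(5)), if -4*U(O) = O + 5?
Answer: -2213/10 ≈ -221.30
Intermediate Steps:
U(O) = -5/4 - O/4 (U(O) = -(O + 5)/4 = -(5 + O)/4 = -5/4 - O/4)
-460 + (36*((4 - 1)/(-5 - 5) + 7) + U(5)) = -460 + (36*((4 - 1)/(-5 - 5) + 7) + (-5/4 - ¼*5)) = -460 + (36*(3/(-10) + 7) + (-5/4 - 5/4)) = -460 + (36*(3*(-⅒) + 7) - 5/2) = -460 + (36*(-3/10 + 7) - 5/2) = -460 + (36*(67/10) - 5/2) = -460 + (1206/5 - 5/2) = -460 + 2387/10 = -2213/10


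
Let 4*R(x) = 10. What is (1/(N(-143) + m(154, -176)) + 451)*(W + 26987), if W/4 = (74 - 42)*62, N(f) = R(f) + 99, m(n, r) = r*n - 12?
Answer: 850971430071/54029 ≈ 1.5750e+7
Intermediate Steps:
R(x) = 5/2 (R(x) = (¼)*10 = 5/2)
m(n, r) = -12 + n*r (m(n, r) = n*r - 12 = -12 + n*r)
N(f) = 203/2 (N(f) = 5/2 + 99 = 203/2)
W = 7936 (W = 4*((74 - 42)*62) = 4*(32*62) = 4*1984 = 7936)
(1/(N(-143) + m(154, -176)) + 451)*(W + 26987) = (1/(203/2 + (-12 + 154*(-176))) + 451)*(7936 + 26987) = (1/(203/2 + (-12 - 27104)) + 451)*34923 = (1/(203/2 - 27116) + 451)*34923 = (1/(-54029/2) + 451)*34923 = (-2/54029 + 451)*34923 = (24367077/54029)*34923 = 850971430071/54029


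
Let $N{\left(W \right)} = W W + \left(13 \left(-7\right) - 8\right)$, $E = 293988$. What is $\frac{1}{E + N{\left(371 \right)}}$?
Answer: $\frac{1}{431530} \approx 2.3173 \cdot 10^{-6}$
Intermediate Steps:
$N{\left(W \right)} = -99 + W^{2}$ ($N{\left(W \right)} = W^{2} - 99 = -99 + W^{2}$)
$\frac{1}{E + N{\left(371 \right)}} = \frac{1}{293988 - \left(99 - 371^{2}\right)} = \frac{1}{293988 + \left(-99 + 137641\right)} = \frac{1}{293988 + 137542} = \frac{1}{431530}$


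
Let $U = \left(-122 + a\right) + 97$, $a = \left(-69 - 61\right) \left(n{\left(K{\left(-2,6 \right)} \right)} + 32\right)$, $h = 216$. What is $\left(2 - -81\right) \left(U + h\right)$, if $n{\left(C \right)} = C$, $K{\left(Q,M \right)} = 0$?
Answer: $-329427$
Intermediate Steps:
$a = -4160$ ($a = \left(-69 - 61\right) \left(0 + 32\right) = \left(-130\right) 32 = -4160$)
$U = -4185$ ($U = \left(-122 - 4160\right) + 97 = -4282 + 97 = -4185$)
$\left(2 - -81\right) \left(U + h\right) = \left(2 - -81\right) \left(-4185 + 216\right) = \left(2 + 81\right) \left(-3969\right) = 83 \left(-3969\right) = -329427$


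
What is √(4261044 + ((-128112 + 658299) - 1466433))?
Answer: 3*√369422 ≈ 1823.4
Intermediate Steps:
√(4261044 + ((-128112 + 658299) - 1466433)) = √(4261044 + (530187 - 1466433)) = √(4261044 - 936246) = √3324798 = 3*√369422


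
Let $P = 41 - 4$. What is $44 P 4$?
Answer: $6512$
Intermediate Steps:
$P = 37$ ($P = 41 - 4 = 37$)
$44 P 4 = 44 \cdot 37 \cdot 4 = 1628 \cdot 4 = 6512$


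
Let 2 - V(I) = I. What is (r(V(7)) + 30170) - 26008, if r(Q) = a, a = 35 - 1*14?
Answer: 4183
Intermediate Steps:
V(I) = 2 - I
a = 21 (a = 35 - 14 = 21)
r(Q) = 21
(r(V(7)) + 30170) - 26008 = (21 + 30170) - 26008 = 30191 - 26008 = 4183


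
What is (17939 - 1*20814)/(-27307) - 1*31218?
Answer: -852467051/27307 ≈ -31218.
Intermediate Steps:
(17939 - 1*20814)/(-27307) - 1*31218 = (17939 - 20814)*(-1/27307) - 31218 = -2875*(-1/27307) - 31218 = 2875/27307 - 31218 = -852467051/27307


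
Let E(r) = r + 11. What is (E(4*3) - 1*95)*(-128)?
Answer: 9216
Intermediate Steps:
E(r) = 11 + r
(E(4*3) - 1*95)*(-128) = ((11 + 4*3) - 1*95)*(-128) = ((11 + 12) - 95)*(-128) = (23 - 95)*(-128) = -72*(-128) = 9216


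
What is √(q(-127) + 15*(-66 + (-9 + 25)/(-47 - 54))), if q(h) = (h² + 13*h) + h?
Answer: √136271321/101 ≈ 115.58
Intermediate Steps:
q(h) = h² + 14*h
√(q(-127) + 15*(-66 + (-9 + 25)/(-47 - 54))) = √(-127*(14 - 127) + 15*(-66 + (-9 + 25)/(-47 - 54))) = √(-127*(-113) + 15*(-66 + 16/(-101))) = √(14351 + 15*(-66 + 16*(-1/101))) = √(14351 + 15*(-66 - 16/101)) = √(14351 + 15*(-6682/101)) = √(14351 - 100230/101) = √(1349221/101) = √136271321/101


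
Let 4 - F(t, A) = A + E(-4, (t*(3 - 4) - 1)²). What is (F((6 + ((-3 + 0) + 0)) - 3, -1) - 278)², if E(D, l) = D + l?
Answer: 72900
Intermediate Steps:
F(t, A) = 8 - A - (-1 - t)² (F(t, A) = 4 - (A + (-4 + (t*(3 - 4) - 1)²)) = 4 - (A + (-4 + (t*(-1) - 1)²)) = 4 - (A + (-4 + (-t - 1)²)) = 4 - (A + (-4 + (-1 - t)²)) = 4 - (-4 + A + (-1 - t)²) = 4 + (4 - A - (-1 - t)²) = 8 - A - (-1 - t)²)
(F((6 + ((-3 + 0) + 0)) - 3, -1) - 278)² = ((8 - 1*(-1) - (1 + ((6 + ((-3 + 0) + 0)) - 3))²) - 278)² = ((8 + 1 - (1 + ((6 + (-3 + 0)) - 3))²) - 278)² = ((8 + 1 - (1 + ((6 - 3) - 3))²) - 278)² = ((8 + 1 - (1 + (3 - 3))²) - 278)² = ((8 + 1 - (1 + 0)²) - 278)² = ((8 + 1 - 1*1²) - 278)² = ((8 + 1 - 1*1) - 278)² = ((8 + 1 - 1) - 278)² = (8 - 278)² = (-270)² = 72900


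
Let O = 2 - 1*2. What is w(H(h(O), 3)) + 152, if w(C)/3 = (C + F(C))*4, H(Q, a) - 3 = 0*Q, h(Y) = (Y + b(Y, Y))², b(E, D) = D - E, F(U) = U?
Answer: 224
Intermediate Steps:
O = 0 (O = 2 - 2 = 0)
h(Y) = Y² (h(Y) = (Y + (Y - Y))² = (Y + 0)² = Y²)
H(Q, a) = 3 (H(Q, a) = 3 + 0*Q = 3 + 0 = 3)
w(C) = 24*C (w(C) = 3*((C + C)*4) = 3*((2*C)*4) = 3*(8*C) = 24*C)
w(H(h(O), 3)) + 152 = 24*3 + 152 = 72 + 152 = 224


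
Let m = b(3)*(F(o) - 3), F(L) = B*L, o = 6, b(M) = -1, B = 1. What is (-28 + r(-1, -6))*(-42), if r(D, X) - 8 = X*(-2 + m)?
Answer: -420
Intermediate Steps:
F(L) = L (F(L) = 1*L = L)
m = -3 (m = -(6 - 3) = -1*3 = -3)
r(D, X) = 8 - 5*X (r(D, X) = 8 + X*(-2 - 3) = 8 + X*(-5) = 8 - 5*X)
(-28 + r(-1, -6))*(-42) = (-28 + (8 - 5*(-6)))*(-42) = (-28 + (8 + 30))*(-42) = (-28 + 38)*(-42) = 10*(-42) = -420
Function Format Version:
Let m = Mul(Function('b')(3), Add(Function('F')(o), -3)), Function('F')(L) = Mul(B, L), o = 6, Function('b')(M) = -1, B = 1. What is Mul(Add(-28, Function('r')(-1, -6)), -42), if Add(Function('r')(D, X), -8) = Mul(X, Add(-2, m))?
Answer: -420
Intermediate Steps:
Function('F')(L) = L (Function('F')(L) = Mul(1, L) = L)
m = -3 (m = Mul(-1, Add(6, -3)) = Mul(-1, 3) = -3)
Function('r')(D, X) = Add(8, Mul(-5, X)) (Function('r')(D, X) = Add(8, Mul(X, Add(-2, -3))) = Add(8, Mul(X, -5)) = Add(8, Mul(-5, X)))
Mul(Add(-28, Function('r')(-1, -6)), -42) = Mul(Add(-28, Add(8, Mul(-5, -6))), -42) = Mul(Add(-28, Add(8, 30)), -42) = Mul(Add(-28, 38), -42) = Mul(10, -42) = -420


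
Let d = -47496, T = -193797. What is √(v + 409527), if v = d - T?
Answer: 2*√138957 ≈ 745.54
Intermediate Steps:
v = 146301 (v = -47496 - 1*(-193797) = -47496 + 193797 = 146301)
√(v + 409527) = √(146301 + 409527) = √555828 = 2*√138957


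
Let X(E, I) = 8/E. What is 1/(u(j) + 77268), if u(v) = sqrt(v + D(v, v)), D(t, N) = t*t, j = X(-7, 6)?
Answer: 946533/73136711842 - 7*sqrt(2)/146273423684 ≈ 1.2942e-5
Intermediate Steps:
j = -8/7 (j = 8/(-7) = 8*(-1/7) = -8/7 ≈ -1.1429)
D(t, N) = t**2
u(v) = sqrt(v + v**2)
1/(u(j) + 77268) = 1/(sqrt(-8*(1 - 8/7)/7) + 77268) = 1/(sqrt(-8/7*(-1/7)) + 77268) = 1/(sqrt(8/49) + 77268) = 1/(2*sqrt(2)/7 + 77268) = 1/(77268 + 2*sqrt(2)/7)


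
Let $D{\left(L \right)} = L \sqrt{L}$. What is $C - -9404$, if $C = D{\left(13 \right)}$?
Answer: $9404 + 13 \sqrt{13} \approx 9450.9$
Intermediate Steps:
$D{\left(L \right)} = L^{\frac{3}{2}}$
$C = 13 \sqrt{13}$ ($C = 13^{\frac{3}{2}} = 13 \sqrt{13} \approx 46.872$)
$C - -9404 = 13 \sqrt{13} - -9404 = 13 \sqrt{13} + 9404 = 9404 + 13 \sqrt{13}$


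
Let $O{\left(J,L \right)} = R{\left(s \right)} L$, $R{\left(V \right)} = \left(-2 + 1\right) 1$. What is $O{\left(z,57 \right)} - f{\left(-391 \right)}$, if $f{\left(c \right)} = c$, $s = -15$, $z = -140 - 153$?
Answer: $334$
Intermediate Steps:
$z = -293$
$R{\left(V \right)} = -1$ ($R{\left(V \right)} = \left(-1\right) 1 = -1$)
$O{\left(J,L \right)} = - L$
$O{\left(z,57 \right)} - f{\left(-391 \right)} = \left(-1\right) 57 - -391 = -57 + 391 = 334$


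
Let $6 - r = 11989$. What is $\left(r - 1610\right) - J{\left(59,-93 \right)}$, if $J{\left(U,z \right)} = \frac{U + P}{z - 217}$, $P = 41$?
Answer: $- \frac{421373}{31} \approx -13593.0$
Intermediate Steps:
$r = -11983$ ($r = 6 - 11989 = -11983$)
$J{\left(U,z \right)} = \frac{41 + U}{-217 + z}$ ($J{\left(U,z \right)} = \frac{U + 41}{z - 217} = \frac{41 + U}{-217 + z}$)
$\left(r - 1610\right) - J{\left(59,-93 \right)} = \left(-11983 - 1610\right) - \frac{41 + 59}{-217 - 93} = \left(-11983 - 1610\right) - \frac{1}{-310} \cdot 100 = -13593 - \left(- \frac{1}{310}\right) 100 = -13593 - - \frac{10}{31} = -13593 + \frac{10}{31} = - \frac{421373}{31}$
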